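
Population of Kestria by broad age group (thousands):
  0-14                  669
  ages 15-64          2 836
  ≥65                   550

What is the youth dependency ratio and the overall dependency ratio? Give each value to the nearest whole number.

Youth dependency ratio: 24
Total dependency ratio: 43

Youth dependency ratio = 669 / 2 836 × 100 = 24
Total dependency ratio = (669 + 550) / 2 836 × 100 = 1 219 / 2 836 × 100 = 43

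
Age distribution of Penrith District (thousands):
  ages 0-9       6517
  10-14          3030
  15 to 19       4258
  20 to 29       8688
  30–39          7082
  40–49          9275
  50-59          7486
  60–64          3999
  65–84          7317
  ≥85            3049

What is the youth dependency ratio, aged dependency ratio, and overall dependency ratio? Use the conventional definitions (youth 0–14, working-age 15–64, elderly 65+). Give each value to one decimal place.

0–14: 6517 + 3030 = 9547
15–64: 4258 + 8688 + 7082 + 9275 + 7486 + 3999 = 40788
65+: 7317 + 3049 = 10366
Youth dependency ratio = 9547 / 40788 × 100 = 23.4
Old-age dependency ratio = 10366 / 40788 × 100 = 25.4
Total dependency ratio = (9547 + 10366) / 40788 × 100 = 19913 / 40788 × 100 = 48.8

Youth dependency ratio: 23.4
Old-age dependency ratio: 25.4
Total dependency ratio: 48.8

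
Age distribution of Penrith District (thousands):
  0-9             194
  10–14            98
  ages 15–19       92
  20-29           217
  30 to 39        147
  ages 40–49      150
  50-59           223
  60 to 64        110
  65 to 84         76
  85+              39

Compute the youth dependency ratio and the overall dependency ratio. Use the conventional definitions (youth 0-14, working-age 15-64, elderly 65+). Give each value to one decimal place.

Youth dependency ratio: 31.1
Total dependency ratio: 43.3

0–14: 194 + 98 = 292
15–64: 92 + 217 + 147 + 150 + 223 + 110 = 939
65+: 76 + 39 = 115
Youth dependency ratio = 292 / 939 × 100 = 31.1
Total dependency ratio = (292 + 115) / 939 × 100 = 407 / 939 × 100 = 43.3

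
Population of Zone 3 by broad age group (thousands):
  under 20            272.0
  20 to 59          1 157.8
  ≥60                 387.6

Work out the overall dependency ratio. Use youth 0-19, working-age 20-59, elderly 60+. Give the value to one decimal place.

Total dependency ratio = (272.0 + 387.6) / 1 157.8 × 100 = 659.6 / 1 157.8 × 100 = 57.0

Total dependency ratio: 57.0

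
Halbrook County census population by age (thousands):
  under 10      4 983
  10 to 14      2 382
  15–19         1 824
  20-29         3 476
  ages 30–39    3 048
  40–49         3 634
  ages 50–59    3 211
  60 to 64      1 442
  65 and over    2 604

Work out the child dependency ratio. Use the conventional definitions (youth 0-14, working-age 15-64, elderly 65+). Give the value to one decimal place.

0–14: 4 983 + 2 382 = 7 365
15–64: 1 824 + 3 476 + 3 048 + 3 634 + 3 211 + 1 442 = 16 635
65+: 2 604
Youth dependency ratio = 7 365 / 16 635 × 100 = 44.3

Youth dependency ratio: 44.3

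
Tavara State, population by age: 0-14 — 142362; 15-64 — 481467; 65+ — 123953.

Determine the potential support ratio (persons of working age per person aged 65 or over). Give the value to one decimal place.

Potential support ratio: 3.9

Potential support ratio = 481467 / 123953 = 3.9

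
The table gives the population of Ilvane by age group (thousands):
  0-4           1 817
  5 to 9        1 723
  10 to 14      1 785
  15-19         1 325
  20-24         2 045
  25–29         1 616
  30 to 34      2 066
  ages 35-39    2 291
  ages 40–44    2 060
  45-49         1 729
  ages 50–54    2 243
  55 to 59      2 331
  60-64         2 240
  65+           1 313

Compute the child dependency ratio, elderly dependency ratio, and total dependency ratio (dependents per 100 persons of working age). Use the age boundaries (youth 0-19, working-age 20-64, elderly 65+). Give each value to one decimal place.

Youth dependency ratio: 35.7
Old-age dependency ratio: 7.1
Total dependency ratio: 42.8

0–19: 1 817 + 1 723 + 1 785 + 1 325 = 6 650
20–64: 2 045 + 1 616 + 2 066 + 2 291 + 2 060 + 1 729 + 2 243 + 2 331 + 2 240 = 18 621
65+: 1 313
Youth dependency ratio = 6 650 / 18 621 × 100 = 35.7
Old-age dependency ratio = 1 313 / 18 621 × 100 = 7.1
Total dependency ratio = (6 650 + 1 313) / 18 621 × 100 = 7 963 / 18 621 × 100 = 42.8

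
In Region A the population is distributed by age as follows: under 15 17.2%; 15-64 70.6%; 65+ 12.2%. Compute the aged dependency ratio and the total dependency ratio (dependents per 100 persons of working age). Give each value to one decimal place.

Old-age dependency ratio: 17.3
Total dependency ratio: 41.6

Old-age dependency ratio = 12.2 / 70.6 × 100 = 17.3
Total dependency ratio = (17.2 + 12.2) / 70.6 × 100 = 29.4 / 70.6 × 100 = 41.6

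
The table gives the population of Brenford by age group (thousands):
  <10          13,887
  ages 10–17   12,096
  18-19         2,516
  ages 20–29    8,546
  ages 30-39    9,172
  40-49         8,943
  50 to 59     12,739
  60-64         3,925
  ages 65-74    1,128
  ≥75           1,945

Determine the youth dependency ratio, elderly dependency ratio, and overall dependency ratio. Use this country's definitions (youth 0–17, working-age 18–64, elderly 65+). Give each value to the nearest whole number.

0–17: 13,887 + 12,096 = 25,983
18–64: 2,516 + 8,546 + 9,172 + 8,943 + 12,739 + 3,925 = 45,841
65+: 1,128 + 1,945 = 3,073
Youth dependency ratio = 25,983 / 45,841 × 100 = 57
Old-age dependency ratio = 3,073 / 45,841 × 100 = 7
Total dependency ratio = (25,983 + 3,073) / 45,841 × 100 = 29,056 / 45,841 × 100 = 63

Youth dependency ratio: 57
Old-age dependency ratio: 7
Total dependency ratio: 63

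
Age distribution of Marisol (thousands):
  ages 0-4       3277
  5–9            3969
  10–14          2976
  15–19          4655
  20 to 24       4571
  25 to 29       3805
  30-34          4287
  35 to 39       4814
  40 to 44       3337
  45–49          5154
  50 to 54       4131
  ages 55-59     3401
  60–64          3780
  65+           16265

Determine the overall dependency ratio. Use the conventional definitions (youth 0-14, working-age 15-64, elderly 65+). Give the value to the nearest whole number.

Total dependency ratio: 63

0–14: 3277 + 3969 + 2976 = 10222
15–64: 4655 + 4571 + 3805 + 4287 + 4814 + 3337 + 5154 + 4131 + 3401 + 3780 = 41935
65+: 16265
Total dependency ratio = (10222 + 16265) / 41935 × 100 = 26487 / 41935 × 100 = 63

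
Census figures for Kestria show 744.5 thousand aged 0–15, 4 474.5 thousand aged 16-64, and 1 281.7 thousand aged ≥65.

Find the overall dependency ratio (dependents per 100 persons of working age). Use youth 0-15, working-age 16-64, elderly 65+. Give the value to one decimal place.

Total dependency ratio: 45.3

Total dependency ratio = (744.5 + 1 281.7) / 4 474.5 × 100 = 2 026.2 / 4 474.5 × 100 = 45.3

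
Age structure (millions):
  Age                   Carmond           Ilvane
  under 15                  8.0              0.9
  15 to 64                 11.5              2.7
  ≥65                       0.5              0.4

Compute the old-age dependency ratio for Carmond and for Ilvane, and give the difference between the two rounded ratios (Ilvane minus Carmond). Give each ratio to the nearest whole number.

Carmond: 4
Ilvane: 15
Difference: +11

Carmond: 0.5 / 11.5 × 100 = 4
Ilvane: 0.4 / 2.7 × 100 = 15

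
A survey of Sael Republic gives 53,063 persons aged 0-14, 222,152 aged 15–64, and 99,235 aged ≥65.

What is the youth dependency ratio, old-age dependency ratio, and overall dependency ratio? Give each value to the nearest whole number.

Youth dependency ratio: 24
Old-age dependency ratio: 45
Total dependency ratio: 69

Youth dependency ratio = 53,063 / 222,152 × 100 = 24
Old-age dependency ratio = 99,235 / 222,152 × 100 = 45
Total dependency ratio = (53,063 + 99,235) / 222,152 × 100 = 152,298 / 222,152 × 100 = 69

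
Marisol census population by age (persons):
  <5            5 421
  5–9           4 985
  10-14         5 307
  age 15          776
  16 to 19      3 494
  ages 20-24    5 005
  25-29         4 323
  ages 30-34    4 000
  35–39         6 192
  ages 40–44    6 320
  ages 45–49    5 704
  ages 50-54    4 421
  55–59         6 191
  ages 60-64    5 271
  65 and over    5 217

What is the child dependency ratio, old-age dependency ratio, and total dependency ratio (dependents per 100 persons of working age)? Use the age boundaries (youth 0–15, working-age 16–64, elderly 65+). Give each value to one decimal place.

Youth dependency ratio: 32.4
Old-age dependency ratio: 10.2
Total dependency ratio: 42.6

0–15: 5 421 + 4 985 + 5 307 + 776 = 16 489
16–64: 3 494 + 5 005 + 4 323 + 4 000 + 6 192 + 6 320 + 5 704 + 4 421 + 6 191 + 5 271 = 50 921
65+: 5 217
Youth dependency ratio = 16 489 / 50 921 × 100 = 32.4
Old-age dependency ratio = 5 217 / 50 921 × 100 = 10.2
Total dependency ratio = (16 489 + 5 217) / 50 921 × 100 = 21 706 / 50 921 × 100 = 42.6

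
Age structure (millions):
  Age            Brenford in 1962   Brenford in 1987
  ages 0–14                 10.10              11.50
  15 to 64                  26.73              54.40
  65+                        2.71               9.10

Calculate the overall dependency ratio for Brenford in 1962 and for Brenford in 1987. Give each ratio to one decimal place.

Brenford in 1962: (10.10 + 2.71) / 26.73 × 100 = 12.81 / 26.73 × 100 = 47.9
Brenford in 1987: (11.50 + 9.10) / 54.40 × 100 = 20.60 / 54.40 × 100 = 37.9

Brenford in 1962: 47.9
Brenford in 1987: 37.9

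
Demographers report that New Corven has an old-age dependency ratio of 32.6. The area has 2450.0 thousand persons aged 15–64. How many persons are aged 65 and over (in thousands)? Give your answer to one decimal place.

Old-age dependency ratio = elderly / working-age × 100
32.6 = E / 2450.0 × 100
⇒ 798.7

Aged 65 and over: 798.7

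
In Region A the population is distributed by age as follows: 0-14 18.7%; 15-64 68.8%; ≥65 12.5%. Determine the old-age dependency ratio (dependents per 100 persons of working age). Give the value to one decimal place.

Old-age dependency ratio: 18.2

Old-age dependency ratio = 12.5 / 68.8 × 100 = 18.2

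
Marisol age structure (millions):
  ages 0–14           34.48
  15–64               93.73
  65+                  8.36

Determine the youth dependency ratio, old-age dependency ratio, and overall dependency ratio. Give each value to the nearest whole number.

Youth dependency ratio = 34.48 / 93.73 × 100 = 37
Old-age dependency ratio = 8.36 / 93.73 × 100 = 9
Total dependency ratio = (34.48 + 8.36) / 93.73 × 100 = 42.84 / 93.73 × 100 = 46

Youth dependency ratio: 37
Old-age dependency ratio: 9
Total dependency ratio: 46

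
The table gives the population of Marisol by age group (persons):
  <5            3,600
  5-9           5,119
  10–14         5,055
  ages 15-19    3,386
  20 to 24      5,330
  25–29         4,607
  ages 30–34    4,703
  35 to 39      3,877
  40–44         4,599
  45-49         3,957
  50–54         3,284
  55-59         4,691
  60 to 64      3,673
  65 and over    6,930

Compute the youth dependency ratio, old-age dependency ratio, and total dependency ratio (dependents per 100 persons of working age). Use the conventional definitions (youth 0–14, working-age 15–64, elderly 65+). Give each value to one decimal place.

0–14: 3,600 + 5,119 + 5,055 = 13,774
15–64: 3,386 + 5,330 + 4,607 + 4,703 + 3,877 + 4,599 + 3,957 + 3,284 + 4,691 + 3,673 = 42,107
65+: 6,930
Youth dependency ratio = 13,774 / 42,107 × 100 = 32.7
Old-age dependency ratio = 6,930 / 42,107 × 100 = 16.5
Total dependency ratio = (13,774 + 6,930) / 42,107 × 100 = 20,704 / 42,107 × 100 = 49.2

Youth dependency ratio: 32.7
Old-age dependency ratio: 16.5
Total dependency ratio: 49.2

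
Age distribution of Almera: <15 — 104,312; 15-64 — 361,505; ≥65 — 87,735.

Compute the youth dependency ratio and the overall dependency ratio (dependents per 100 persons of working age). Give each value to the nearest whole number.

Youth dependency ratio: 29
Total dependency ratio: 53

Youth dependency ratio = 104,312 / 361,505 × 100 = 29
Total dependency ratio = (104,312 + 87,735) / 361,505 × 100 = 192,047 / 361,505 × 100 = 53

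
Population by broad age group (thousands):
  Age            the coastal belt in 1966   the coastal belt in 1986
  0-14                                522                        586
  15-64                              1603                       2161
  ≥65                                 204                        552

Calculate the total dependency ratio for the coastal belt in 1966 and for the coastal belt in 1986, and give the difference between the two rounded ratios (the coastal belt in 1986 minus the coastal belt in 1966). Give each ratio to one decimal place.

the coastal belt in 1966: (522 + 204) / 1603 × 100 = 726 / 1603 × 100 = 45.3
the coastal belt in 1986: (586 + 552) / 2161 × 100 = 1138 / 2161 × 100 = 52.7

the coastal belt in 1966: 45.3
the coastal belt in 1986: 52.7
Difference: +7.4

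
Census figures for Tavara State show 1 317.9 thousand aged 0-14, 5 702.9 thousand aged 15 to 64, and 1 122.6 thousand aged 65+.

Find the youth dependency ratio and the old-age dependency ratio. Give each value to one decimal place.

Youth dependency ratio: 23.1
Old-age dependency ratio: 19.7

Youth dependency ratio = 1 317.9 / 5 702.9 × 100 = 23.1
Old-age dependency ratio = 1 122.6 / 5 702.9 × 100 = 19.7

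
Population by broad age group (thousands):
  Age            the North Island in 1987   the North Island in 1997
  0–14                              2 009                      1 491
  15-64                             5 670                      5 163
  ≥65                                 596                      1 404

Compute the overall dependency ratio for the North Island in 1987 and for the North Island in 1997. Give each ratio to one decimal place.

the North Island in 1987: 45.9
the North Island in 1997: 56.1

the North Island in 1987: (2 009 + 596) / 5 670 × 100 = 2 605 / 5 670 × 100 = 45.9
the North Island in 1997: (1 491 + 1 404) / 5 163 × 100 = 2 895 / 5 163 × 100 = 56.1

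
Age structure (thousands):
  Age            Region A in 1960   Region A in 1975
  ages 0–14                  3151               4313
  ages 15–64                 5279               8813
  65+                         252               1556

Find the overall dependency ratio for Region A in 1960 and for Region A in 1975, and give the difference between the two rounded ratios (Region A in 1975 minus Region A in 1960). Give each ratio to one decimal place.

Region A in 1960: (3151 + 252) / 5279 × 100 = 3403 / 5279 × 100 = 64.5
Region A in 1975: (4313 + 1556) / 8813 × 100 = 5869 / 8813 × 100 = 66.6

Region A in 1960: 64.5
Region A in 1975: 66.6
Difference: +2.1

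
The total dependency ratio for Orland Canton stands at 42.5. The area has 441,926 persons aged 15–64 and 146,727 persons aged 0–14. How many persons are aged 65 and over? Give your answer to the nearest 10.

Total dependency ratio = (youth + elderly) / working-age × 100
42.5 = (146,727 + E) / 441,926 × 100
⇒ 41,090

Aged 65 and over: 41,090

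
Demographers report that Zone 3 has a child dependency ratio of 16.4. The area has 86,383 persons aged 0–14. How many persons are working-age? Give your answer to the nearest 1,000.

Youth dependency ratio = youth / working-age × 100
16.4 = 86,383 / W × 100
⇒ 527,000

Working-age: 527,000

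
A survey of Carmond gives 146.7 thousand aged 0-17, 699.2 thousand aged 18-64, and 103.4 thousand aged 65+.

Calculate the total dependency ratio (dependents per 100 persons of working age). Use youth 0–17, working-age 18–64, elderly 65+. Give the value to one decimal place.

Total dependency ratio = (146.7 + 103.4) / 699.2 × 100 = 250.1 / 699.2 × 100 = 35.8

Total dependency ratio: 35.8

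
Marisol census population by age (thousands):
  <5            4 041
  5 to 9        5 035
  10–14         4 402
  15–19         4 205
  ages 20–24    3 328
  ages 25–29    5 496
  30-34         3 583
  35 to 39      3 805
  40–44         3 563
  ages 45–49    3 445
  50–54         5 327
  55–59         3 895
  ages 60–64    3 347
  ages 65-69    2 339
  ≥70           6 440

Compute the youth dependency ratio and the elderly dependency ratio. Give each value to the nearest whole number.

0–14: 4 041 + 5 035 + 4 402 = 13 478
15–64: 4 205 + 3 328 + 5 496 + 3 583 + 3 805 + 3 563 + 3 445 + 5 327 + 3 895 + 3 347 = 39 994
65+: 2 339 + 6 440 = 8 779
Youth dependency ratio = 13 478 / 39 994 × 100 = 34
Old-age dependency ratio = 8 779 / 39 994 × 100 = 22

Youth dependency ratio: 34
Old-age dependency ratio: 22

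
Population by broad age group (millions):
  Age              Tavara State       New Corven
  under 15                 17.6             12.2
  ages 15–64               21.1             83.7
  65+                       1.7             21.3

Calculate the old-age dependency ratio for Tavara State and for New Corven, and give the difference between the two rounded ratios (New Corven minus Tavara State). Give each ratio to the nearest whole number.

Tavara State: 8
New Corven: 25
Difference: +17

Tavara State: 1.7 / 21.1 × 100 = 8
New Corven: 21.3 / 83.7 × 100 = 25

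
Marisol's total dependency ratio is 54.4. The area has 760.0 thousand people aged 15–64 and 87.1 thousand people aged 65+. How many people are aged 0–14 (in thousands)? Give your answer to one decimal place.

Total dependency ratio = (youth + elderly) / working-age × 100
54.4 = (Y + 87.1) / 760.0 × 100
⇒ 326.3

Aged 0–14: 326.3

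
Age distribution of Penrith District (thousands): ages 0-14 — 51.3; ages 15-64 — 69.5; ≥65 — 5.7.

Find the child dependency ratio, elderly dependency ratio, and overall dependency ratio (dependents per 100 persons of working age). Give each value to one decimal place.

Youth dependency ratio = 51.3 / 69.5 × 100 = 73.8
Old-age dependency ratio = 5.7 / 69.5 × 100 = 8.2
Total dependency ratio = (51.3 + 5.7) / 69.5 × 100 = 57.0 / 69.5 × 100 = 82.0

Youth dependency ratio: 73.8
Old-age dependency ratio: 8.2
Total dependency ratio: 82.0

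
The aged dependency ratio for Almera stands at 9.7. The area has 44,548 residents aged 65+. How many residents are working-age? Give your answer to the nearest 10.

Old-age dependency ratio = elderly / working-age × 100
9.7 = 44,548 / W × 100
⇒ 459,260

Working-age: 459,260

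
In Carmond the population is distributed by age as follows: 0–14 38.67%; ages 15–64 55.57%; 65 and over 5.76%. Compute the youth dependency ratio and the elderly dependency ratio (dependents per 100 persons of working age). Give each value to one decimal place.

Youth dependency ratio = 38.67 / 55.57 × 100 = 69.6
Old-age dependency ratio = 5.76 / 55.57 × 100 = 10.4

Youth dependency ratio: 69.6
Old-age dependency ratio: 10.4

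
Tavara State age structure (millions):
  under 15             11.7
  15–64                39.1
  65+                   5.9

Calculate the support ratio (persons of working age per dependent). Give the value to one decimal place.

Support ratio = 39.1 / (11.7 + 5.9) = 39.1 / 17.6 = 2.2

Support ratio: 2.2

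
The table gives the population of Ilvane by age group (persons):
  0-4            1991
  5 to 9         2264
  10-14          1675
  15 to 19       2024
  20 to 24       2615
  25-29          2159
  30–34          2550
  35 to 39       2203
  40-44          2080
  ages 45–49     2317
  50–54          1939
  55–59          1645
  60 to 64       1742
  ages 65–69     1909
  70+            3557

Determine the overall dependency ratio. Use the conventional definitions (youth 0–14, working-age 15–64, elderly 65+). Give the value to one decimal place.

Total dependency ratio: 53.6

0–14: 1991 + 2264 + 1675 = 5930
15–64: 2024 + 2615 + 2159 + 2550 + 2203 + 2080 + 2317 + 1939 + 1645 + 1742 = 21274
65+: 1909 + 3557 = 5466
Total dependency ratio = (5930 + 5466) / 21274 × 100 = 11396 / 21274 × 100 = 53.6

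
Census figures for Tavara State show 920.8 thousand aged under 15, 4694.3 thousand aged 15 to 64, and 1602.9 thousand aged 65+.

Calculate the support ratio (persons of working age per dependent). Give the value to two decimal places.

Support ratio: 1.86

Support ratio = 4694.3 / (920.8 + 1602.9) = 4694.3 / 2523.7 = 1.86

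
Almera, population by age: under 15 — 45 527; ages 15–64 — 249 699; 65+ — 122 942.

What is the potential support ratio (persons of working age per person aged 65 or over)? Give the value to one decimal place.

Potential support ratio: 2.0

Potential support ratio = 249 699 / 122 942 = 2.0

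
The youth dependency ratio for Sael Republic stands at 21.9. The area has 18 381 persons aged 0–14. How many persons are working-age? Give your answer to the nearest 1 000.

Youth dependency ratio = youth / working-age × 100
21.9 = 18 381 / W × 100
⇒ 84 000

Working-age: 84 000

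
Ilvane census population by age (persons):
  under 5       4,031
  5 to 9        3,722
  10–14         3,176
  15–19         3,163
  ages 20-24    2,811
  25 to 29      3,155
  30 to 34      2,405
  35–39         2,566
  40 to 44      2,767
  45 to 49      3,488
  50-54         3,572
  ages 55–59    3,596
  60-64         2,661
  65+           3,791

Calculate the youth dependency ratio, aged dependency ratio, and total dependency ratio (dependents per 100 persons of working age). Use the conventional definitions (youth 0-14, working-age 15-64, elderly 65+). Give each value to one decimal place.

0–14: 4,031 + 3,722 + 3,176 = 10,929
15–64: 3,163 + 2,811 + 3,155 + 2,405 + 2,566 + 2,767 + 3,488 + 3,572 + 3,596 + 2,661 = 30,184
65+: 3,791
Youth dependency ratio = 10,929 / 30,184 × 100 = 36.2
Old-age dependency ratio = 3,791 / 30,184 × 100 = 12.6
Total dependency ratio = (10,929 + 3,791) / 30,184 × 100 = 14,720 / 30,184 × 100 = 48.8

Youth dependency ratio: 36.2
Old-age dependency ratio: 12.6
Total dependency ratio: 48.8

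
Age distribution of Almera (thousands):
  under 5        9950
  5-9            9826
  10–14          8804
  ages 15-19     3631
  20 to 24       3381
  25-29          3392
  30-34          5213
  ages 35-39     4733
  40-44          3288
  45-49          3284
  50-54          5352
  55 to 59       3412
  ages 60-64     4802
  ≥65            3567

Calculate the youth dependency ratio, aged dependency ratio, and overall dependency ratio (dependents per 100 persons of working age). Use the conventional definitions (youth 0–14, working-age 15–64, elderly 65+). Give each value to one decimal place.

Youth dependency ratio: 70.6
Old-age dependency ratio: 8.8
Total dependency ratio: 79.4

0–14: 9950 + 9826 + 8804 = 28580
15–64: 3631 + 3381 + 3392 + 5213 + 4733 + 3288 + 3284 + 5352 + 3412 + 4802 = 40488
65+: 3567
Youth dependency ratio = 28580 / 40488 × 100 = 70.6
Old-age dependency ratio = 3567 / 40488 × 100 = 8.8
Total dependency ratio = (28580 + 3567) / 40488 × 100 = 32147 / 40488 × 100 = 79.4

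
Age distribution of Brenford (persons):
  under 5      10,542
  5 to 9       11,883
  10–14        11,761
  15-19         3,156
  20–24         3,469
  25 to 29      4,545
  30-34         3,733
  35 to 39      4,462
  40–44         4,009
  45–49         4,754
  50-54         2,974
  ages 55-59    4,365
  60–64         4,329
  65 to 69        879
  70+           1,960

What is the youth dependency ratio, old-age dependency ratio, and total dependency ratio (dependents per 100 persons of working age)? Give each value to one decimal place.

0–14: 10,542 + 11,883 + 11,761 = 34,186
15–64: 3,156 + 3,469 + 4,545 + 3,733 + 4,462 + 4,009 + 4,754 + 2,974 + 4,365 + 4,329 = 39,796
65+: 879 + 1,960 = 2,839
Youth dependency ratio = 34,186 / 39,796 × 100 = 85.9
Old-age dependency ratio = 2,839 / 39,796 × 100 = 7.1
Total dependency ratio = (34,186 + 2,839) / 39,796 × 100 = 37,025 / 39,796 × 100 = 93.0

Youth dependency ratio: 85.9
Old-age dependency ratio: 7.1
Total dependency ratio: 93.0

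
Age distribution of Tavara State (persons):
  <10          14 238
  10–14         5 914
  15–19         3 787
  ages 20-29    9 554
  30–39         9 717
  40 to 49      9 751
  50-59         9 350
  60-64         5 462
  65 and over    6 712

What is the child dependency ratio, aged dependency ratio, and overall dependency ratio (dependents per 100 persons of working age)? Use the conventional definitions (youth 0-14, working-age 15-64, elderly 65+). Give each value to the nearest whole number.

0–14: 14 238 + 5 914 = 20 152
15–64: 3 787 + 9 554 + 9 717 + 9 751 + 9 350 + 5 462 = 47 621
65+: 6 712
Youth dependency ratio = 20 152 / 47 621 × 100 = 42
Old-age dependency ratio = 6 712 / 47 621 × 100 = 14
Total dependency ratio = (20 152 + 6 712) / 47 621 × 100 = 26 864 / 47 621 × 100 = 56

Youth dependency ratio: 42
Old-age dependency ratio: 14
Total dependency ratio: 56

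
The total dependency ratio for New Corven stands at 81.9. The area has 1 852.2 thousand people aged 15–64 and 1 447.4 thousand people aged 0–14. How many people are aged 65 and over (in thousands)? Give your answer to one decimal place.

Total dependency ratio = (youth + elderly) / working-age × 100
81.9 = (1 447.4 + E) / 1 852.2 × 100
⇒ 69.6

Aged 65 and over: 69.6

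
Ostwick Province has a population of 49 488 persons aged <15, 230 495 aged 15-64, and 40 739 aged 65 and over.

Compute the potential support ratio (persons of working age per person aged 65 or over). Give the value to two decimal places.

Potential support ratio = 230 495 / 40 739 = 5.66

Potential support ratio: 5.66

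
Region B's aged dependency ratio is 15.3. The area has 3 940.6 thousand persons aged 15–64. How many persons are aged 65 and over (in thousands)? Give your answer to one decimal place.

Aged 65 and over: 602.9

Old-age dependency ratio = elderly / working-age × 100
15.3 = E / 3 940.6 × 100
⇒ 602.9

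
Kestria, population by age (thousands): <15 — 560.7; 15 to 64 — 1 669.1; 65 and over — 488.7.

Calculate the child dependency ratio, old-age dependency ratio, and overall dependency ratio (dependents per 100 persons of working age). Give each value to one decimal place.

Youth dependency ratio: 33.6
Old-age dependency ratio: 29.3
Total dependency ratio: 62.9

Youth dependency ratio = 560.7 / 1 669.1 × 100 = 33.6
Old-age dependency ratio = 488.7 / 1 669.1 × 100 = 29.3
Total dependency ratio = (560.7 + 488.7) / 1 669.1 × 100 = 1 049.4 / 1 669.1 × 100 = 62.9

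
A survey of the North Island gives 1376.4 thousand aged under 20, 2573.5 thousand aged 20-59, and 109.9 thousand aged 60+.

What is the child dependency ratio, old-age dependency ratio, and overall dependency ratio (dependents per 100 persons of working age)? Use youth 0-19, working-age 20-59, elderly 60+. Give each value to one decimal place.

Youth dependency ratio: 53.5
Old-age dependency ratio: 4.3
Total dependency ratio: 57.8

Youth dependency ratio = 1376.4 / 2573.5 × 100 = 53.5
Old-age dependency ratio = 109.9 / 2573.5 × 100 = 4.3
Total dependency ratio = (1376.4 + 109.9) / 2573.5 × 100 = 1486.3 / 2573.5 × 100 = 57.8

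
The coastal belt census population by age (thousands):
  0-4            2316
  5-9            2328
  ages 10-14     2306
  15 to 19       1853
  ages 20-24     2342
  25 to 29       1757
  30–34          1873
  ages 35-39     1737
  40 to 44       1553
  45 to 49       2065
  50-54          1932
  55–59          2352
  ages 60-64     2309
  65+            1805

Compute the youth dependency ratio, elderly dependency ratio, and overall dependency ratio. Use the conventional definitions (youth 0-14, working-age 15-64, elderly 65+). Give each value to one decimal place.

Youth dependency ratio: 35.1
Old-age dependency ratio: 9.1
Total dependency ratio: 44.3

0–14: 2316 + 2328 + 2306 = 6950
15–64: 1853 + 2342 + 1757 + 1873 + 1737 + 1553 + 2065 + 1932 + 2352 + 2309 = 19773
65+: 1805
Youth dependency ratio = 6950 / 19773 × 100 = 35.1
Old-age dependency ratio = 1805 / 19773 × 100 = 9.1
Total dependency ratio = (6950 + 1805) / 19773 × 100 = 8755 / 19773 × 100 = 44.3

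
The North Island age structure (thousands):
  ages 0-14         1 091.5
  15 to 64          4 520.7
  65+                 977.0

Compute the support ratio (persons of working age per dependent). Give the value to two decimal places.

Support ratio: 2.19

Support ratio = 4 520.7 / (1 091.5 + 977.0) = 4 520.7 / 2 068.5 = 2.19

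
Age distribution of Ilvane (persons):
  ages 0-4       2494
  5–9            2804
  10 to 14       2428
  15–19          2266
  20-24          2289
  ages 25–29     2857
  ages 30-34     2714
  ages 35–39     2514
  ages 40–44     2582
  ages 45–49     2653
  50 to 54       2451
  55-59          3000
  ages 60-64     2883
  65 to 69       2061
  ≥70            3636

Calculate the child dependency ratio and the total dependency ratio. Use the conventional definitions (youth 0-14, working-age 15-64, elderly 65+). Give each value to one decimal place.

0–14: 2494 + 2804 + 2428 = 7726
15–64: 2266 + 2289 + 2857 + 2714 + 2514 + 2582 + 2653 + 2451 + 3000 + 2883 = 26209
65+: 2061 + 3636 = 5697
Youth dependency ratio = 7726 / 26209 × 100 = 29.5
Total dependency ratio = (7726 + 5697) / 26209 × 100 = 13423 / 26209 × 100 = 51.2

Youth dependency ratio: 29.5
Total dependency ratio: 51.2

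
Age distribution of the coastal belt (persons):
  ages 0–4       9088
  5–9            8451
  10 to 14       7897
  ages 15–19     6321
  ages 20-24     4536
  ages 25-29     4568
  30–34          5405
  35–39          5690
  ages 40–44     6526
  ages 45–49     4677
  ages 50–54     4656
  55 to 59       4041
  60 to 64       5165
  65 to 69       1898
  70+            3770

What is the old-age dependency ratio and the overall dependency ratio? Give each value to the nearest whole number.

Old-age dependency ratio: 11
Total dependency ratio: 60

0–14: 9088 + 8451 + 7897 = 25436
15–64: 6321 + 4536 + 4568 + 5405 + 5690 + 6526 + 4677 + 4656 + 4041 + 5165 = 51585
65+: 1898 + 3770 = 5668
Old-age dependency ratio = 5668 / 51585 × 100 = 11
Total dependency ratio = (25436 + 5668) / 51585 × 100 = 31104 / 51585 × 100 = 60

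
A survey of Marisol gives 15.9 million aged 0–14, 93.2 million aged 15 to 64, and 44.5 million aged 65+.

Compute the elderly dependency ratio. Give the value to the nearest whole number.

Old-age dependency ratio = 44.5 / 93.2 × 100 = 48

Old-age dependency ratio: 48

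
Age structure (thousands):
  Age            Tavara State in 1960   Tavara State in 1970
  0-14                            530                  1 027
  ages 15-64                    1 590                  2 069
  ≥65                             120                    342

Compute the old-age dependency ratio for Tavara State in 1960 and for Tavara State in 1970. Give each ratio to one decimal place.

Tavara State in 1960: 7.5
Tavara State in 1970: 16.5

Tavara State in 1960: 120 / 1 590 × 100 = 7.5
Tavara State in 1970: 342 / 2 069 × 100 = 16.5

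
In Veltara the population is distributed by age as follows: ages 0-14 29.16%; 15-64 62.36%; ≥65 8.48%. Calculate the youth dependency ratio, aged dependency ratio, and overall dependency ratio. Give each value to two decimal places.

Youth dependency ratio: 46.76
Old-age dependency ratio: 13.60
Total dependency ratio: 60.36

Youth dependency ratio = 29.16 / 62.36 × 100 = 46.76
Old-age dependency ratio = 8.48 / 62.36 × 100 = 13.60
Total dependency ratio = (29.16 + 8.48) / 62.36 × 100 = 37.64 / 62.36 × 100 = 60.36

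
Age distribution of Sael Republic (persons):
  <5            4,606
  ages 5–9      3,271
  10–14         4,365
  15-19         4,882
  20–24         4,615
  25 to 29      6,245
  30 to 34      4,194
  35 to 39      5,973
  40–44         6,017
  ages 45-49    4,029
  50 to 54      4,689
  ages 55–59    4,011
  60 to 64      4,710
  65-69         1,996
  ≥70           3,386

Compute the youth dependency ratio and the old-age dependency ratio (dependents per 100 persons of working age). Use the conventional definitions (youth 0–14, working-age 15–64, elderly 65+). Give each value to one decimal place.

Youth dependency ratio: 24.8
Old-age dependency ratio: 10.9

0–14: 4,606 + 3,271 + 4,365 = 12,242
15–64: 4,882 + 4,615 + 6,245 + 4,194 + 5,973 + 6,017 + 4,029 + 4,689 + 4,011 + 4,710 = 49,365
65+: 1,996 + 3,386 = 5,382
Youth dependency ratio = 12,242 / 49,365 × 100 = 24.8
Old-age dependency ratio = 5,382 / 49,365 × 100 = 10.9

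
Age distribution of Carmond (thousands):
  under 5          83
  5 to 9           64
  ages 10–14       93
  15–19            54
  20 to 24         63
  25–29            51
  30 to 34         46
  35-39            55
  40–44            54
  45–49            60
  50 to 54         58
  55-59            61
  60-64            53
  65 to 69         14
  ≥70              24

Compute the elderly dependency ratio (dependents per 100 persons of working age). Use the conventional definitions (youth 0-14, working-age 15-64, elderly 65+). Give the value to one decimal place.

0–14: 83 + 64 + 93 = 240
15–64: 54 + 63 + 51 + 46 + 55 + 54 + 60 + 58 + 61 + 53 = 555
65+: 14 + 24 = 38
Old-age dependency ratio = 38 / 555 × 100 = 6.8

Old-age dependency ratio: 6.8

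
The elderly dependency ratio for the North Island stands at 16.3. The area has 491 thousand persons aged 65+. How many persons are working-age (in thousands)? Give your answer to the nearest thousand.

Old-age dependency ratio = elderly / working-age × 100
16.3 = 491 / W × 100
⇒ 3,012

Working-age: 3,012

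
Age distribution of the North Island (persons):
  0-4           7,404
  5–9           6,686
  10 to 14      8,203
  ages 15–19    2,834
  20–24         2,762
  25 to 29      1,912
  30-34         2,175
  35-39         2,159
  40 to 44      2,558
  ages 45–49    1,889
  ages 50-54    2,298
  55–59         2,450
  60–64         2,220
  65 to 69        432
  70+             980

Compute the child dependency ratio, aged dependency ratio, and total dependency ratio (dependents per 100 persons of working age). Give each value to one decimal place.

Youth dependency ratio: 95.9
Old-age dependency ratio: 6.1
Total dependency ratio: 101.9

0–14: 7,404 + 6,686 + 8,203 = 22,293
15–64: 2,834 + 2,762 + 1,912 + 2,175 + 2,159 + 2,558 + 1,889 + 2,298 + 2,450 + 2,220 = 23,257
65+: 432 + 980 = 1,412
Youth dependency ratio = 22,293 / 23,257 × 100 = 95.9
Old-age dependency ratio = 1,412 / 23,257 × 100 = 6.1
Total dependency ratio = (22,293 + 1,412) / 23,257 × 100 = 23,705 / 23,257 × 100 = 101.9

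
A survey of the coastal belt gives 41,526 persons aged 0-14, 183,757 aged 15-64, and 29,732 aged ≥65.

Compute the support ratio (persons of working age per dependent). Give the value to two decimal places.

Support ratio = 183,757 / (41,526 + 29,732) = 183,757 / 71,258 = 2.58

Support ratio: 2.58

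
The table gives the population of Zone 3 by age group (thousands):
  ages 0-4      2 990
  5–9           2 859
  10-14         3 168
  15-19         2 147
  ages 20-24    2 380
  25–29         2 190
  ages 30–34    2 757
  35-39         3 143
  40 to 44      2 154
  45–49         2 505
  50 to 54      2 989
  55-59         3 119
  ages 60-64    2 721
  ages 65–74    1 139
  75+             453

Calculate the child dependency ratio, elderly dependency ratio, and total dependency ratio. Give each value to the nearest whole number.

Youth dependency ratio: 35
Old-age dependency ratio: 6
Total dependency ratio: 41

0–14: 2 990 + 2 859 + 3 168 = 9 017
15–64: 2 147 + 2 380 + 2 190 + 2 757 + 3 143 + 2 154 + 2 505 + 2 989 + 3 119 + 2 721 = 26 105
65+: 1 139 + 453 = 1 592
Youth dependency ratio = 9 017 / 26 105 × 100 = 35
Old-age dependency ratio = 1 592 / 26 105 × 100 = 6
Total dependency ratio = (9 017 + 1 592) / 26 105 × 100 = 10 609 / 26 105 × 100 = 41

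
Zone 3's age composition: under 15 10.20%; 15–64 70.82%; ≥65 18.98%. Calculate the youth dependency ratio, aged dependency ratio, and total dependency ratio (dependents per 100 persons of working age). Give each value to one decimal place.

Youth dependency ratio: 14.4
Old-age dependency ratio: 26.8
Total dependency ratio: 41.2

Youth dependency ratio = 10.20 / 70.82 × 100 = 14.4
Old-age dependency ratio = 18.98 / 70.82 × 100 = 26.8
Total dependency ratio = (10.20 + 18.98) / 70.82 × 100 = 29.18 / 70.82 × 100 = 41.2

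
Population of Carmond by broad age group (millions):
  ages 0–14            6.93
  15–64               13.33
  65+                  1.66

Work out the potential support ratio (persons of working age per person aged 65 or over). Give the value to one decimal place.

Potential support ratio: 8.0

Potential support ratio = 13.33 / 1.66 = 8.0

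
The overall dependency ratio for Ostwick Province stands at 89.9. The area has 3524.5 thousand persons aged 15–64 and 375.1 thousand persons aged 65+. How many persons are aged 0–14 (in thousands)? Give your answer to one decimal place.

Total dependency ratio = (youth + elderly) / working-age × 100
89.9 = (Y + 375.1) / 3524.5 × 100
⇒ 2793.4

Aged 0–14: 2793.4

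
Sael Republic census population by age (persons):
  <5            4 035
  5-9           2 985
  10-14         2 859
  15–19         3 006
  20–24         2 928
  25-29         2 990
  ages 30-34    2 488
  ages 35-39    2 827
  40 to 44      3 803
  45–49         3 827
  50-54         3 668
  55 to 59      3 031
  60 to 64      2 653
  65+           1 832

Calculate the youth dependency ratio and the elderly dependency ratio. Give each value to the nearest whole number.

Youth dependency ratio: 32
Old-age dependency ratio: 6

0–14: 4 035 + 2 985 + 2 859 = 9 879
15–64: 3 006 + 2 928 + 2 990 + 2 488 + 2 827 + 3 803 + 3 827 + 3 668 + 3 031 + 2 653 = 31 221
65+: 1 832
Youth dependency ratio = 9 879 / 31 221 × 100 = 32
Old-age dependency ratio = 1 832 / 31 221 × 100 = 6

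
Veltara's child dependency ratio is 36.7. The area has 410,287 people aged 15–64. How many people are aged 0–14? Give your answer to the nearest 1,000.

Aged 0–14: 151,000

Youth dependency ratio = youth / working-age × 100
36.7 = Y / 410,287 × 100
⇒ 151,000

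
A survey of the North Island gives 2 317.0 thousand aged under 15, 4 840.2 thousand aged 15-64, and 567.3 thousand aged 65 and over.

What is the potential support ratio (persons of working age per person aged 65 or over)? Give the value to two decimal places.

Potential support ratio: 8.53

Potential support ratio = 4 840.2 / 567.3 = 8.53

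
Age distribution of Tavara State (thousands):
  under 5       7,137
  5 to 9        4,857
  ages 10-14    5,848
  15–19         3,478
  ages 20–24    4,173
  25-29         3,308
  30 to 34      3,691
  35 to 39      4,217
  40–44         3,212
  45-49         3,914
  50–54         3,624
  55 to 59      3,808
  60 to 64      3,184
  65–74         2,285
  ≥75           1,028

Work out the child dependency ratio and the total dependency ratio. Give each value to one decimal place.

Youth dependency ratio: 48.7
Total dependency ratio: 57.8

0–14: 7,137 + 4,857 + 5,848 = 17,842
15–64: 3,478 + 4,173 + 3,308 + 3,691 + 4,217 + 3,212 + 3,914 + 3,624 + 3,808 + 3,184 = 36,609
65+: 2,285 + 1,028 = 3,313
Youth dependency ratio = 17,842 / 36,609 × 100 = 48.7
Total dependency ratio = (17,842 + 3,313) / 36,609 × 100 = 21,155 / 36,609 × 100 = 57.8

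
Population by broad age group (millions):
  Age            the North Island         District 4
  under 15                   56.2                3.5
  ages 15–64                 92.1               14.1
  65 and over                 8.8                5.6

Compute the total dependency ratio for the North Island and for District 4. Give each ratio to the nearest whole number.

the North Island: (56.2 + 8.8) / 92.1 × 100 = 65.0 / 92.1 × 100 = 71
District 4: (3.5 + 5.6) / 14.1 × 100 = 9.1 / 14.1 × 100 = 65

the North Island: 71
District 4: 65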